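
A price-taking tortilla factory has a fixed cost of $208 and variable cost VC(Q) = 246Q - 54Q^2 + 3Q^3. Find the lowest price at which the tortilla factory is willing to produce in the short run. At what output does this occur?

$3 per unit, at Q = 9

The firm shuts down when price falls below the minimum of average variable cost. AVC = VC/Q = 246 - 54Q + 3Q^2.
dAVC/dQ = -54 + 6Q = 0 gives Q = 9. min AVC = 246 - 54·9 + 3·9^2 = 3.
The firm shuts down for any P below $3.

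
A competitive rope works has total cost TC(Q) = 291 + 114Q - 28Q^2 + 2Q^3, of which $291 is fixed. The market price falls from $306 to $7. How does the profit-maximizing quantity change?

AVC = 114 - 28Q + 2Q^2, minimized at Q = 7 where min AVC = $16. MC = 114 - 56Q + 6Q^2.
With P = $306 above the shutdown price, P = MC gives Q = 12.
At P = $7 < min AVC = $16, price no longer covers variable cost at any output, so the firm shuts down: Q = 0.

Output falls from 12 to 0 (the firm shuts down)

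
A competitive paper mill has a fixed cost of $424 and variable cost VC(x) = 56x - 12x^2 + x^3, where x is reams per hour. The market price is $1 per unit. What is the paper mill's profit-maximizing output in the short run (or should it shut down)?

Strip out fixed cost: VC = 56x - 12x^2 + x^3. Then AVC = 56 - 12x + x^2 and MC = 56 - 24x + 3x^2.
The AVC parabola has its vertex at x = 12/2 = 6, where AVC = 56 - 12·6 + 6^2 = $20.
P = $1 lies below min AVC = $20; no output level covers variable cost.
Shutting down limits the loss to fixed cost, $424.

Shut down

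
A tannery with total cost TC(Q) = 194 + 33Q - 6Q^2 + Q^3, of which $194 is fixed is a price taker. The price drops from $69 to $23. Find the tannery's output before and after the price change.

Output falls from 6 to 0 (the firm shuts down)

AVC = 33 - 6Q + Q^2, minimized at Q = 3 where min AVC = $24. MC = 33 - 12Q + 3Q^2.
At P = $69 ≥ min AVC, set P = MC on the rising branch: Q = 6.
At P = $23 < min AVC = $24, price no longer covers variable cost at any output, so the firm shuts down: Q = 0.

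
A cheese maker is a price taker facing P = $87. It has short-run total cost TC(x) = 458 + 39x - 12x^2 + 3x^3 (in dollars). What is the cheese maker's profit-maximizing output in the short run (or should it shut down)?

Produce at x = 4

Strip out fixed cost: VC = 39x - 12x^2 + 3x^3. Then AVC = 39 - 12x + 3x^2 and MC = 39 - 24x + 9x^2.
AVC is minimized where dAVC/dx = -12 + 6x = 0, at x = 2; min AVC = 39 - 12·2 + 3·2^2 = $27.
Since P = $87 ≥ min AVC = $27, price covers variable cost and the firm should produce.
Set P = MC: 87 = 39 - 24x + 9x^2 → -48 - 24x + 9x^2 = 0. The roots are x = -4/3 and x = 4; the profit-maximizing output is on the rising part of MC, so x* = 4.
Check: AVC at x = 4 is $39 ≤ P, so revenue covers variable cost.
Profit = P·x − TC = 87·4 − 614 = -$266, a loss, but smaller than the $458 fixed cost the firm would lose by shutting down.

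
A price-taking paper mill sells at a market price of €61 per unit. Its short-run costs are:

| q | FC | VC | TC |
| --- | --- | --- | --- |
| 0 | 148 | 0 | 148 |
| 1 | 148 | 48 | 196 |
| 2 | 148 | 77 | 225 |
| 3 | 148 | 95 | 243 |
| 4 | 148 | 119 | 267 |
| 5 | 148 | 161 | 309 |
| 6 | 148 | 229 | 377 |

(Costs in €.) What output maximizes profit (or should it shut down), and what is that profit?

Profit at each row (π = 61q − TC): q=0: -148; q=1: -135; q=2: -103; q=3: -60; q=4: -23; q=5: -4; q=6: -11.
Profit is maximized at q = 5. AVC there is 161/5 = €32.20 ≤ P, so producing beats shutting down (which would give -€148).

q = 5; profit = -€4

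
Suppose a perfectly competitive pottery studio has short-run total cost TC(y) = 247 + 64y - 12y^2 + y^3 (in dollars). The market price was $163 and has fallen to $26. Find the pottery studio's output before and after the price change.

MC = 64 - 24y + 3y^2; the shutdown threshold is min AVC = $28 (at y = 6).
At P = $163 ≥ min AVC, set P = MC on the rising branch: y = 11.
At P = $26 < min AVC = $28, price no longer covers variable cost at any output, so the firm shuts down: y = 0.

Output falls from 11 to 0 (the firm shuts down)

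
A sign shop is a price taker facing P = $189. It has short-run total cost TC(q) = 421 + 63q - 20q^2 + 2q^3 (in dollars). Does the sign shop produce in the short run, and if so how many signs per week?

Variable cost is VC = 63q - 20q^2 + 2q^3, so AVC = VC/q = 63 - 20q + 2q^2 and MC = dTC/dq = 63 - 40q + 6q^2.
AVC is minimized where dAVC/dq = -20 + 4q = 0, at q = 5; min AVC = 63 - 20·5 + 2·5^2 = $13.
P = $189 exceeds min AVC = $13, so the firm stays open.
Set P = MC: 189 = 63 - 40q + 6q^2 → -126 - 40q + 6q^2 = 0. The roots are q = -7/3 and q = 9; the profit-maximizing output is on the rising part of MC, so q* = 9.
Check: AVC at q = 9 is $45 ≤ P, so revenue covers variable cost.
Profit = P·q − TC = 189·9 − 826 = $875.

Produce at q = 9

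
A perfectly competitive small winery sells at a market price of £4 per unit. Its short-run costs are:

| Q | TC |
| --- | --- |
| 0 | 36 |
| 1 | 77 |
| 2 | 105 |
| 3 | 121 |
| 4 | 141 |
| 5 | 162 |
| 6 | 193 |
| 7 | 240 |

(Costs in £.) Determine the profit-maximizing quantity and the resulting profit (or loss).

Compute π = P·Q − TC at each output: Q=0: -36; Q=1: -73; Q=2: -97; Q=3: -109; Q=4: -125; Q=5: -142; Q=6: -169; Q=7: -212.
Profit is highest at Q = 0. Equivalently, the lowest AVC in the table is 126/5 ≈ £25.20 at Q = 5, and P = £4 falls below it — price never covers variable cost, so the firm shuts down and loses only its fixed cost.

Q = 0 (shut down); profit = -£36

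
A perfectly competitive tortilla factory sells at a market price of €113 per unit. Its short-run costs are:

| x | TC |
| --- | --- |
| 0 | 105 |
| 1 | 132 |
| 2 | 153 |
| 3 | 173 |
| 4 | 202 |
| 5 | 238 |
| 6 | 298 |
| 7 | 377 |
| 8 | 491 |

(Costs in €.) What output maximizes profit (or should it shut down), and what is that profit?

x = 7; profit = €414

Tabulate TR − TC: x=0: -105; x=1: -19; x=2: 73; x=3: 166; x=4: 250; x=5: 327; x=6: 380; x=7: 414; x=8: 413.
Profit is maximized at x = 7. AVC there is 272/7 = €38.86 ≤ P, so producing beats shutting down (which would give -€105).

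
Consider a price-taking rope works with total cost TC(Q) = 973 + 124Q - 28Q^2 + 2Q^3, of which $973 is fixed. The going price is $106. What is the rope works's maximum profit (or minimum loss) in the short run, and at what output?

Profit = -$325 at Q = 9

AVC = 124 - 28Q + 2Q^2 has its minimum $26 at Q = 7; price $106 clears that bar, so the firm operates.
With MC = 124 - 56Q + 6Q^2, P = MC on the upward-sloping part at Q* = 9.
TR = 106·9 = 954. TC = 973 + 306 = 1279. Profit = 954 − 1279 = -$325.
Shutting down would mean losing the fixed cost of $973, so operating at a loss of $325 is better by $648.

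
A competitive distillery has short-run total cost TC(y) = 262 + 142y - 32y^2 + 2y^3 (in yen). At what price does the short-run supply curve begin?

¥14 per unit

Short-run supply begins at min AVC. From VC = 142y - 32y^2 + 2y^3, AVC = 142 - 32y + 2y^2.
dAVC/dy = -32 + 4y = 0 gives y = 8. min AVC = 142 - 32·8 + 2·8^2 = 14.
For P < ¥14 the firm produces nothing.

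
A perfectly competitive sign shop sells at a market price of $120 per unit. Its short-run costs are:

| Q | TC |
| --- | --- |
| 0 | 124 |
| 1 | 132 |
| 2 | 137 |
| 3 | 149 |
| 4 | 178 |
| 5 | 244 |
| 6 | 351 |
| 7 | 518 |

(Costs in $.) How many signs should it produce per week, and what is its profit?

Q = 6; profit = $369

Tabulate TR − TC: Q=0: -124; Q=1: -12; Q=2: 103; Q=3: 211; Q=4: 302; Q=5: 356; Q=6: 369; Q=7: 322.
Profit is maximized at Q = 6. AVC there is 227/6 = $37.83 ≤ P, so producing beats shutting down (which would give -$124).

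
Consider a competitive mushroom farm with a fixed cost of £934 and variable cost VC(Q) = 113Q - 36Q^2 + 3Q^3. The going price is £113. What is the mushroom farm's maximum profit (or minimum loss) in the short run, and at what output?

Profit = -£166 at Q = 8

AVC = 113 - 36Q + 3Q^2; min AVC = £5 at Q = 6. Since P = £113 ≥ min AVC, the firm produces.
With MC = 113 - 72Q + 9Q^2, P = MC on the upward-sloping part at Q* = 8.
TR = 113·8 = 904. TC = 934 + 136 = 1070. Profit = 904 − 1070 = -£166.
By producing, the firm covers all variable cost plus £768 of fixed cost; shutting down would lose the full £934.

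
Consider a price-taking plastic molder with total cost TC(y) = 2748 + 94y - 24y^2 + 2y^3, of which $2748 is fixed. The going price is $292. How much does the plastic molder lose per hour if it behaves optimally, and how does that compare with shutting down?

AVC = 94 - 24y + 2y^2 has its minimum $22 at y = 6; price $292 clears that bar, so the firm operates.
With MC = 94 - 48y + 6y^2, P = MC on the upward-sloping part at y* = 11.
TR = 292·11 = 3212. TC = 2748 + 792 = 3540. Profit = 3212 − 3540 = -$328.
Shutting down would mean losing the fixed cost of $2748, so operating at a loss of $328 is better by $2420.

Profit = -$328 at y = 11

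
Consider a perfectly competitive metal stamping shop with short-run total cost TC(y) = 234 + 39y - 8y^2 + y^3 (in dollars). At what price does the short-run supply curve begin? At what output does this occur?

Short-run supply begins at min AVC. From VC = 39y - 8y^2 + y^3, AVC = 39 - 8y + y^2.
dAVC/dy = -8 + 2y = 0 gives y = 4. min AVC = 39 - 8·4 + 4^2 = 23.
For P < $23 the firm produces nothing.

$23 per unit, at y = 4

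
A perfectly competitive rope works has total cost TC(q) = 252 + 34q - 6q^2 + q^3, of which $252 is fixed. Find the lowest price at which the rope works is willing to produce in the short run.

The firm shuts down when price falls below the minimum of average variable cost. AVC = VC/q = 34 - 6q + q^2.
dAVC/dq = -6 + 2q = 0 gives q = 3. min AVC = 34 - 6·3 + 3^2 = 25.
The firm shuts down for any P below $25.

$25 per unit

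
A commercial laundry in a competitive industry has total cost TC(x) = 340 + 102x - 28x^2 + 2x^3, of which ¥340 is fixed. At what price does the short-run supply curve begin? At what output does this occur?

The shutdown price is the minimum of AVC. VC = 102x - 28x^2 + 2x^3, so AVC = 102 - 28x + 2x^2.
dAVC/dx = -28 + 4x = 0 gives x = 7. min AVC = 102 - 28·7 + 2·7^2 = 4.
The firm shuts down for any P below ¥4.

¥4 per unit, at x = 7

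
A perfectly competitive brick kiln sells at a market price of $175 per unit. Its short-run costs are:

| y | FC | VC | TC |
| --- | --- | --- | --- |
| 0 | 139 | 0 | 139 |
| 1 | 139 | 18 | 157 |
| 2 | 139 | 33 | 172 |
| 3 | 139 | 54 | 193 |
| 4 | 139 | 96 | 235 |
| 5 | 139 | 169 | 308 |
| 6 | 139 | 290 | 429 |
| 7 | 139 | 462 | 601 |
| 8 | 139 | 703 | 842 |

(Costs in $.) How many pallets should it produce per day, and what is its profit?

Compute π = P·y − TC at each output: y=0: -139; y=1: 18; y=2: 178; y=3: 332; y=4: 465; y=5: 567; y=6: 621; y=7: 624; y=8: 558.
Profit is maximized at y = 7. AVC there is 462/7 = $66 ≤ P, so producing beats shutting down (which would give -$139).

y = 7; profit = $624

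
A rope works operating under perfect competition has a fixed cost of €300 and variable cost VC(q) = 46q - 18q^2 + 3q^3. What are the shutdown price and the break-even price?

Shutdown price = min AVC. AVC = 46 - 18q + 3q^2, with vertex at q = 3 and minimum €19.
ATC = 300/q + 46 - 18q + 3q^2. Setting dATC/dq = −300/q^2 − 18 + 6q = 0 gives q = 5 (since 6·5^3 − 18·5^2 = 300).
min ATC = 300/5 + 46 − 18·5 + 3·5^2 = €91. That is the break-even price.
For €19 ≤ P < €91 the firm produces at a loss; below €19 it shuts down.

Shutdown price = €19; break-even price = €91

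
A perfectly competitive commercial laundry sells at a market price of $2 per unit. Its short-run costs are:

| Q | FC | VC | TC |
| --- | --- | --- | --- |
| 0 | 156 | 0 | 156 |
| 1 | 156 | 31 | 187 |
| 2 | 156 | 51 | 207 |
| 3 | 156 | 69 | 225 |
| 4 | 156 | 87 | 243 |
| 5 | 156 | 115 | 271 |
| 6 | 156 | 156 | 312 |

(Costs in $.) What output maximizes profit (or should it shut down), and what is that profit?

Compute π = P·Q − TC at each output: Q=0: -156; Q=1: -185; Q=2: -203; Q=3: -219; Q=4: -235; Q=5: -261; Q=6: -300.
Profit is highest at Q = 0. Equivalently, the lowest AVC in the table is 87/4 ≈ $21.75 at Q = 4, and P = $2 falls below it — price never covers variable cost, so the firm shuts down and loses only its fixed cost.

Q = 0 (shut down); profit = -$156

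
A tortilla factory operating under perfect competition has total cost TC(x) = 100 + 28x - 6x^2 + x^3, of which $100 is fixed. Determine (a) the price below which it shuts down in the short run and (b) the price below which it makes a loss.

Shutdown price = $19; break-even price = $43

Shutdown price = min AVC. AVC = 28 - 6x + x^2, with vertex at x = 3 and minimum $19.
ATC = 100/x + 28 - 6x + x^2. Setting dATC/dx = −100/x^2 − 6 + 2x = 0 gives x = 5 (since 2·5^3 − 6·5^2 = 100).
min ATC = 100/5 + 28 − 6·5 + 5^2 = $43. That is the break-even price.
Between these two prices the firm operates at a loss; above $43 it earns a profit.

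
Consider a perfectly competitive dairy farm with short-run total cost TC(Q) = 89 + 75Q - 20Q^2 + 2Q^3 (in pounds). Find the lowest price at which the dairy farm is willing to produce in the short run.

Short-run supply begins at min AVC. From VC = 75Q - 20Q^2 + 2Q^3, AVC = 75 - 20Q + 2Q^2.
dAVC/dQ = -20 + 4Q = 0 gives Q = 5. min AVC = 75 - 20·5 + 2·5^2 = 25.
For P < £25 the firm produces nothing.

£25 per unit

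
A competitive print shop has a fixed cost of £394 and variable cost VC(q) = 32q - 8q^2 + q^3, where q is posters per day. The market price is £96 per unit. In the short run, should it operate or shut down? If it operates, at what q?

Produce at q = 8

Strip out fixed cost: VC = 32q - 8q^2 + q^3. Then AVC = 32 - 8q + q^2 and MC = 32 - 16q + 3q^2.
AVC is minimized where dAVC/dq = -8 + 2q = 0, at q = 4; min AVC = 32 - 8·4 + 4^2 = £16.
Since P = £96 ≥ min AVC = £16, price covers variable cost and the firm should produce.
Set P = MC: 96 = 32 - 16q + 3q^2 → -64 - 16q + 3q^2 = 0. The roots are q = -8/3 and q = 8; the profit-maximizing output is on the rising part of MC, so q* = 8.
Check: AVC at q = 8 is £32 ≤ P, so revenue covers variable cost.
Profit = P·q − TC = 96·8 − 650 = £118.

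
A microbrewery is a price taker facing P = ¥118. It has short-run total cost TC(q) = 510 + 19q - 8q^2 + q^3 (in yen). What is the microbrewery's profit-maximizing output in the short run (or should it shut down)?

From TC, MC = TC'(q) = 19 - 16q + 3q^2 and AVC = VC/q = 19 - 8q + q^2.
The AVC parabola has its vertex at q = 8/2 = 4, where AVC = 19 - 8·4 + 4^2 = ¥3.
P = ¥118 exceeds min AVC = ¥3, so the firm stays open.
P = MC gives -99 - 16q + 3q^2 = 0, with roots -11/3 and 9. Take the larger (rising MC): q* = 9.
Check: AVC at q = 9 is ¥28 ≤ P, so revenue covers variable cost.
Profit = P·q − TC = 118·9 − 762 = ¥300.

Produce at q = 9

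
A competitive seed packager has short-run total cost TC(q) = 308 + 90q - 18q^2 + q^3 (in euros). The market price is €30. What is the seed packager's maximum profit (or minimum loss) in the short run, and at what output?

Profit = -€108 at q = 10

AVC = 90 - 18q + q^2; min AVC = €9 at q = 9. Since P = €30 ≥ min AVC, the firm produces.
MC = 90 - 36q + 3q^2. Setting P = MC and taking the root on the rising branch gives q* = 10.
TR = 30·10 = 300. TC = 308 + 100 = 408. Profit = 300 − 408 = -€108.
By producing, the firm covers all variable cost plus €200 of fixed cost; shutting down would lose the full €308.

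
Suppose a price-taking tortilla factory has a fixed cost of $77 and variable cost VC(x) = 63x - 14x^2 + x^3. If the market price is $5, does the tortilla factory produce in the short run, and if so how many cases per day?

Shut down

Strip out fixed cost: VC = 63x - 14x^2 + x^3. Then AVC = 63 - 14x + x^2 and MC = 63 - 28x + 3x^2.
AVC hits its minimum where MC = AVC, at x = 7, giving min AVC = 63 - 14·7 + 7^2 = $14.
With P < min AVC ($5 < $14), every unit sold adds to the loss.
Shutting down limits the loss to fixed cost, $77.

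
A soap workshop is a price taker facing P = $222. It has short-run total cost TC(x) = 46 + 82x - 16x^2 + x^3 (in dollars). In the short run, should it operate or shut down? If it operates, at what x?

From TC, MC = TC'(x) = 82 - 32x + 3x^2 and AVC = VC/x = 82 - 16x + x^2.
The AVC parabola has its vertex at x = 16/2 = 8, where AVC = 82 - 16·8 + 8^2 = $18.
Because $222 ≥ $18, revenue can cover variable cost; the firm operates.
Set P = MC: 222 = 82 - 32x + 3x^2 → -140 - 32x + 3x^2 = 0. The roots are x = -10/3 and x = 14; the profit-maximizing output is on the rising part of MC, so x* = 14.
Check: AVC at x = 14 is $54 ≤ P, so revenue covers variable cost.
Profit = P·x − TC = 222·14 − 802 = $2306.

Produce at x = 14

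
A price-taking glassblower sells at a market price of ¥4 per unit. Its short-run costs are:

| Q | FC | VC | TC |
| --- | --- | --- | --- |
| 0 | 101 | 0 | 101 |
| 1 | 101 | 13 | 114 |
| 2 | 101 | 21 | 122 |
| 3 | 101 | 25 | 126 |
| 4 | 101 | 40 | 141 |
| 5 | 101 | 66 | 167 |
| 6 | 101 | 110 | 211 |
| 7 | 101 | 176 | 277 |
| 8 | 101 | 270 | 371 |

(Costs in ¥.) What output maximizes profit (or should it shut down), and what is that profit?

Q = 0 (shut down); profit = -¥101

Compute π = P·Q − TC at each output: Q=0: -101; Q=1: -110; Q=2: -114; Q=3: -114; Q=4: -125; Q=5: -147; Q=6: -187; Q=7: -249; Q=8: -339.
Profit is highest at Q = 0. Equivalently, the lowest AVC in the table is 25/3 ≈ ¥8.33 at Q = 3, and P = ¥4 falls below it — price never covers variable cost, so the firm shuts down and loses only its fixed cost.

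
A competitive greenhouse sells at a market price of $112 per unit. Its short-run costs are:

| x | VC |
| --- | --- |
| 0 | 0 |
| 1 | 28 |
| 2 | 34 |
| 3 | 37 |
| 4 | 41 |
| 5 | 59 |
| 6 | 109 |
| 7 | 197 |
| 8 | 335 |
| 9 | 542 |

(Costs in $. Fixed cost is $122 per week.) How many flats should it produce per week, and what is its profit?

x = 7; profit = $465

Tabulate TR − TC: x=0: -122; x=1: -38; x=2: 68; x=3: 177; x=4: 285; x=5: 379; x=6: 441; x=7: 465; x=8: 439; x=9: 344.
Profit is maximized at x = 7. AVC there is 197/7 = $28.14 ≤ P, so producing beats shutting down (which would give -$122).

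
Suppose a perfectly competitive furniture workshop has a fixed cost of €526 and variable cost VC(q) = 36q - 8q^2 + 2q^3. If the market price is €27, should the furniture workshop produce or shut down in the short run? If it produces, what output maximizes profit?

Shut down

From TC, MC = TC'(q) = 36 - 16q + 6q^2 and AVC = VC/q = 36 - 8q + 2q^2.
The AVC parabola has its vertex at q = 8/4 = 2, where AVC = 36 - 8·2 + 2·2^2 = €28.
Since P = €27 < min AVC = €28, price fails to cover variable cost at any output.
Best response: produce nothing and absorb the €526 fixed cost.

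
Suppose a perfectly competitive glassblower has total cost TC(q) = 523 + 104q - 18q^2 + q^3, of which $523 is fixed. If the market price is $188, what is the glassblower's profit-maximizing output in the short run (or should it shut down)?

From TC, MC = TC'(q) = 104 - 36q + 3q^2 and AVC = VC/q = 104 - 18q + q^2.
AVC is minimized where dAVC/dq = -18 + 2q = 0, at q = 9; min AVC = 104 - 18·9 + 9^2 = $23.
Because $188 ≥ $23, revenue can cover variable cost; the firm operates.
Solving P = MC: -84 - 36q + 3q^2 = 0 ⇒ q = -2 or 14. On the upward-sloping branch, q* = 14.
Check: AVC at q = 14 is $48 ≤ P, so revenue covers variable cost.
Profit = P·q − TC = 188·14 − 1195 = $1437.

Produce at q = 14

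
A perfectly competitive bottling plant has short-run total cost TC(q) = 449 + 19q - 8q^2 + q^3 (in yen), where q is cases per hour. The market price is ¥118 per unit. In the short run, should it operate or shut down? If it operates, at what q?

Produce at q = 9

Variable cost is VC = 19q - 8q^2 + q^3, so AVC = VC/q = 19 - 8q + q^2 and MC = dTC/dq = 19 - 16q + 3q^2.
The AVC parabola has its vertex at q = 8/2 = 4, where AVC = 19 - 8·4 + 4^2 = ¥3.
Since P = ¥118 ≥ min AVC = ¥3, price covers variable cost and the firm should produce.
Set P = MC: 118 = 19 - 16q + 3q^2 → -99 - 16q + 3q^2 = 0. The roots are q = -11/3 and q = 9; the profit-maximizing output is on the rising part of MC, so q* = 9.
Check: AVC at q = 9 is ¥28 ≤ P, so revenue covers variable cost.
Profit = P·q − TC = 118·9 − 701 = ¥361.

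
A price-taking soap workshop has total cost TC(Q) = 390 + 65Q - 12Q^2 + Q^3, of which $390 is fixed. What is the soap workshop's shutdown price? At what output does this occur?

$29 per unit, at Q = 6

Short-run supply begins at min AVC. From VC = 65Q - 12Q^2 + Q^3, AVC = 65 - 12Q + Q^2.
dAVC/dQ = -12 + 2Q = 0 gives Q = 6. min AVC = 65 - 12·6 + 6^2 = 29.
The firm shuts down for any P below $29.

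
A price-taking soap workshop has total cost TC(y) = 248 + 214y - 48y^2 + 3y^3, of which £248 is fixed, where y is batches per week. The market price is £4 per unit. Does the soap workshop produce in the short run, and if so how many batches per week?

Shut down

Variable cost is VC = 214y - 48y^2 + 3y^3, so AVC = VC/y = 214 - 48y + 3y^2 and MC = dTC/dy = 214 - 96y + 9y^2.
AVC is minimized where dAVC/dy = -48 + 6y = 0, at y = 8; min AVC = 214 - 48·8 + 3·8^2 = £22.
P = £4 lies below min AVC = £22; no output level covers variable cost.
Best response: produce nothing and absorb the £248 fixed cost.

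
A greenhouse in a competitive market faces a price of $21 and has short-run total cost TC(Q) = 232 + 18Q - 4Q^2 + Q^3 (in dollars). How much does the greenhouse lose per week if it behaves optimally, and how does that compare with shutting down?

Profit = -$214 at Q = 3

AVC = 18 - 4Q + Q^2 has its minimum $14 at Q = 2; price $21 clears that bar, so the firm operates.
MC = 18 - 8Q + 3Q^2. Setting P = MC and taking the root on the rising branch gives Q* = 3.
TR = 21·3 = 63. TC = 232 + 45 = 277. Profit = 63 − 277 = -$214.
Shutting down would mean losing the fixed cost of $232, so operating at a loss of $214 is better by $18.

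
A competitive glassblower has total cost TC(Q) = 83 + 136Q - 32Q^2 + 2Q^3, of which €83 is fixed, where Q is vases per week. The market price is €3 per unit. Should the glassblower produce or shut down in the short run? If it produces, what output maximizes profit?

From TC, MC = TC'(Q) = 136 - 64Q + 6Q^2 and AVC = VC/Q = 136 - 32Q + 2Q^2.
The AVC parabola has its vertex at Q = 32/4 = 8, where AVC = 136 - 32·8 + 2·8^2 = €8.
With P < min AVC (€3 < €8), every unit sold adds to the loss.
The firm minimizes its loss by shutting down and losing only its fixed cost of €83.

Shut down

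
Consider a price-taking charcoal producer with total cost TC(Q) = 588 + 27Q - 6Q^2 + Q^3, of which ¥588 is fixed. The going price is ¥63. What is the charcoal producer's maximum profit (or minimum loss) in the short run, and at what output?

AVC = 27 - 6Q + Q^2 has its minimum ¥18 at Q = 3; price ¥63 clears that bar, so the firm operates.
With MC = 27 - 12Q + 3Q^2, P = MC on the upward-sloping part at Q* = 6.
TR = 63·6 = 378. TC = 588 + 162 = 750. Profit = 378 − 750 = -¥372.
Shutting down would mean losing the fixed cost of ¥588, so operating at a loss of ¥372 is better by ¥216.

Profit = -¥372 at Q = 6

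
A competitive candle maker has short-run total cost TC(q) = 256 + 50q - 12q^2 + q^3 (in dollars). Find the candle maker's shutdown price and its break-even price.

Shutdown price = min AVC. AVC = 50 - 12q + q^2, with vertex at q = 6 and minimum $14.
ATC = 256/q + 50 - 12q + q^2. Setting dATC/dq = −256/q^2 − 12 + 2q = 0 gives q = 8 (since 2·8^3 − 12·8^2 = 256).
min ATC = 256/8 + 50 − 12·8 + 8^2 = $50. That is the break-even price.
For $14 ≤ P < $50 the firm produces at a loss; below $14 it shuts down.

Shutdown price = $14; break-even price = $50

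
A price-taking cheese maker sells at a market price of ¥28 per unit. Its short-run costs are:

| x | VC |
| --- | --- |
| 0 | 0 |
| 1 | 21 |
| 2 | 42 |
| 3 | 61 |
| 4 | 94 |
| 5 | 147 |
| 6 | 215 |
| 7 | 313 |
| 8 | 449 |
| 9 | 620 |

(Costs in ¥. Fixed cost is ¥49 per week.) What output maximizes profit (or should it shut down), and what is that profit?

Profit at each row (π = 28x − TC): x=0: -49; x=1: -42; x=2: -35; x=3: -26; x=4: -31; x=5: -56; x=6: -96; x=7: -166; x=8: -274; x=9: -417.
Profit is maximized at x = 3. AVC there is 61/3 = ¥20.33 ≤ P, so producing beats shutting down (which would give -¥49).

x = 3; profit = -¥26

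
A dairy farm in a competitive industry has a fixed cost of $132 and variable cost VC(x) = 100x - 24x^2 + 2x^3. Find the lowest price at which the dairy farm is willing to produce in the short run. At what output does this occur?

The firm shuts down when price falls below the minimum of average variable cost. AVC = VC/x = 100 - 24x + 2x^2.
At the minimum of AVC, MC = AVC. MC = 100 - 48x + 6x^2; setting MC = AVC gives 4x^2 - 24x = 0, so x = 6. min AVC = 28.
So the shutdown price is $28.

$28 per unit, at x = 6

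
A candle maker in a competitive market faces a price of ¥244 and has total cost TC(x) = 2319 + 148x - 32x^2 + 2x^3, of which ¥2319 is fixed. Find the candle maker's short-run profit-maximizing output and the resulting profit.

AVC = 148 - 32x + 2x^2; min AVC = ¥20 at x = 8. Since P = ¥244 ≥ min AVC, the firm produces.
MC = 148 - 64x + 6x^2. Setting P = MC and taking the root on the rising branch gives x* = 12.
TR = 244·12 = 2928. TC = 2319 + 624 = 2943. Profit = 2928 − 2943 = -¥15.
Shutting down would mean losing the fixed cost of ¥2319, so operating at a loss of ¥15 is better by ¥2304.

Profit = -¥15 at x = 12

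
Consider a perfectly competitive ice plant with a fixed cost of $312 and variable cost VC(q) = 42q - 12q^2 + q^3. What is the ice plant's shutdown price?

The shutdown price is the minimum of AVC. VC = 42q - 12q^2 + q^3, so AVC = 42 - 12q + q^2.
dAVC/dq = -12 + 2q = 0 gives q = 6. min AVC = 42 - 12·6 + 6^2 = 6.
So the shutdown price is $6.

$6 per unit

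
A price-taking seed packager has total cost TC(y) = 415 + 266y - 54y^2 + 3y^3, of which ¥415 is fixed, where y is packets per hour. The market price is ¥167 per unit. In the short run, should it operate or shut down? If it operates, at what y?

Produce at y = 11

Variable cost is VC = 266y - 54y^2 + 3y^3, so AVC = VC/y = 266 - 54y + 3y^2 and MC = dTC/dy = 266 - 108y + 9y^2.
AVC is minimized where dAVC/dy = -54 + 6y = 0, at y = 9; min AVC = 266 - 54·9 + 3·9^2 = ¥23.
P = ¥167 exceeds min AVC = ¥23, so the firm stays open.
Solving P = MC: 99 - 108y + 9y^2 = 0 ⇒ y = 1 or 11. On the upward-sloping branch, y* = 11.
Check: AVC at y = 11 is ¥35 ≤ P, so revenue covers variable cost.
Profit = P·y − TC = 167·11 − 800 = ¥1037.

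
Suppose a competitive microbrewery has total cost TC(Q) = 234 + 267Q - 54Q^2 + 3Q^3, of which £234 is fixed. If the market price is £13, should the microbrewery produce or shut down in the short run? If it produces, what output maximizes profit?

Shut down

Strip out fixed cost: VC = 267Q - 54Q^2 + 3Q^3. Then AVC = 267 - 54Q + 3Q^2 and MC = 267 - 108Q + 9Q^2.
AVC hits its minimum where MC = AVC, at Q = 9, giving min AVC = 267 - 54·9 + 3·9^2 = £24.
P = £13 lies below min AVC = £24; no output level covers variable cost.
Shutting down limits the loss to fixed cost, £234.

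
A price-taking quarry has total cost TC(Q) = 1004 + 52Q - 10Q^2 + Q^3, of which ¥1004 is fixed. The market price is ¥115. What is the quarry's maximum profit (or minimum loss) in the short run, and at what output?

AVC = 52 - 10Q + Q^2; min AVC = ¥27 at Q = 5. Since P = ¥115 ≥ min AVC, the firm produces.
MC = 52 - 20Q + 3Q^2. Setting P = MC and taking the root on the rising branch gives Q* = 9.
TR = 115·9 = 1035. TC = 1004 + 387 = 1391. Profit = 1035 − 1391 = -¥356.
That loss of ¥356 beats the ¥1004 the firm would lose by shutting down; producing recovers ¥648 of fixed cost.

Profit = -¥356 at Q = 9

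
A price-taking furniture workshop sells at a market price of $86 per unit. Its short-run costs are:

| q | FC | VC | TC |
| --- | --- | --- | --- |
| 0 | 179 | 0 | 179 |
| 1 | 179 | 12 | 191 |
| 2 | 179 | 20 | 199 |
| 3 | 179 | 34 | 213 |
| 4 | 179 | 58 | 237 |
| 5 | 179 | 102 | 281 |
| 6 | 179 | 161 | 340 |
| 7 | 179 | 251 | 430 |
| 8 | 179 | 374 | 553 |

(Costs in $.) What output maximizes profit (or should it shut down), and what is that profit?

q = 6; profit = $176

Compute π = P·q − TC at each output: q=0: -179; q=1: -105; q=2: -27; q=3: 45; q=4: 107; q=5: 149; q=6: 176; q=7: 172; q=8: 135.
Profit is maximized at q = 6. AVC there is 161/6 = $26.83 ≤ P, so producing beats shutting down (which would give -$179).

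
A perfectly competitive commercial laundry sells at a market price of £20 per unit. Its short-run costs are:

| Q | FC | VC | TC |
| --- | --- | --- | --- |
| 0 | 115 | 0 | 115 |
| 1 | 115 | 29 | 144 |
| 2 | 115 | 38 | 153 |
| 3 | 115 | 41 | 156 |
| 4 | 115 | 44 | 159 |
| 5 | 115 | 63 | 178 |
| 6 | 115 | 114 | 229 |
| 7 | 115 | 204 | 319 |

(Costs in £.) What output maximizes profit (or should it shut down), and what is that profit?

Profit at each row (π = 20Q − TC): Q=0: -115; Q=1: -124; Q=2: -113; Q=3: -96; Q=4: -79; Q=5: -78; Q=6: -109; Q=7: -179.
Profit is maximized at Q = 5. AVC there is 63/5 = £12.60 ≤ P, so producing beats shutting down (which would give -£115).

Q = 5; profit = -£78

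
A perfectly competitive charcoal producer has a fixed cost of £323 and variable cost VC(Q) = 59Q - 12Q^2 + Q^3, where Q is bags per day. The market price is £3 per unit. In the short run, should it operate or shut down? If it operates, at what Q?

Shut down

From TC, MC = TC'(Q) = 59 - 24Q + 3Q^2 and AVC = VC/Q = 59 - 12Q + Q^2.
AVC is minimized where dAVC/dQ = -12 + 2Q = 0, at Q = 6; min AVC = 59 - 12·6 + 6^2 = £23.
With P < min AVC (£3 < £23), every unit sold adds to the loss.
The firm minimizes its loss by shutting down and losing only its fixed cost of £323.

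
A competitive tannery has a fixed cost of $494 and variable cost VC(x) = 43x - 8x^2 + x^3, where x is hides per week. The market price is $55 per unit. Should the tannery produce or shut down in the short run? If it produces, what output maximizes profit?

Variable cost is VC = 43x - 8x^2 + x^3, so AVC = VC/x = 43 - 8x + x^2 and MC = dTC/dx = 43 - 16x + 3x^2.
The AVC parabola has its vertex at x = 8/2 = 4, where AVC = 43 - 8·4 + 4^2 = $27.
Since P = $55 ≥ min AVC = $27, price covers variable cost and the firm should produce.
P = MC gives -12 - 16x + 3x^2 = 0, with roots -2/3 and 6. Take the larger (rising MC): x* = 6.
Check: AVC at x = 6 is $31 ≤ P, so revenue covers variable cost.
Profit = P·x − TC = 55·6 − 680 = -$350, a loss, but smaller than the $494 fixed cost the firm would lose by shutting down.

Produce at x = 6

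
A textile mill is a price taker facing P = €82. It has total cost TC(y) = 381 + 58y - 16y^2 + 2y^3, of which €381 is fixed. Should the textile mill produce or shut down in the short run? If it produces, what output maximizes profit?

Variable cost is VC = 58y - 16y^2 + 2y^3, so AVC = VC/y = 58 - 16y + 2y^2 and MC = dTC/dy = 58 - 32y + 6y^2.
AVC hits its minimum where MC = AVC, at y = 4, giving min AVC = 58 - 16·4 + 2·4^2 = €26.
Because €82 ≥ €26, revenue can cover variable cost; the firm operates.
Solving P = MC: -24 - 32y + 6y^2 = 0 ⇒ y = -2/3 or 6. On the upward-sloping branch, y* = 6.
Check: AVC at y = 6 is €34 ≤ P, so revenue covers variable cost.
Profit = P·y − TC = 82·6 − 585 = -€93, a loss, but smaller than the €381 fixed cost the firm would lose by shutting down.

Produce at y = 6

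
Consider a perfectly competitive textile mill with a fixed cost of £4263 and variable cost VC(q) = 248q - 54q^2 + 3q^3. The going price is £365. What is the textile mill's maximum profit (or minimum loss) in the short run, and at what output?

Profit = -£207 at q = 13

AVC = 248 - 54q + 3q^2; min AVC = £5 at q = 9. Since P = £365 ≥ min AVC, the firm produces.
With MC = 248 - 108q + 9q^2, P = MC on the upward-sloping part at q* = 13.
TR = 365·13 = 4745. TC = 4263 + 689 = 4952. Profit = 4745 − 4952 = -£207.
By producing, the firm covers all variable cost plus £4056 of fixed cost; shutting down would lose the full £4263.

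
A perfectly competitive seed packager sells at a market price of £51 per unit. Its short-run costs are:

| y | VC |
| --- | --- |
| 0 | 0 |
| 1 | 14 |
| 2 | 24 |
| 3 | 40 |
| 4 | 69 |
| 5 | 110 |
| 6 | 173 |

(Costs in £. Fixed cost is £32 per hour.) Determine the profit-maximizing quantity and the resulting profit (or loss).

y = 5; profit = £113

Tabulate TR − TC: y=0: -32; y=1: 5; y=2: 46; y=3: 81; y=4: 103; y=5: 113; y=6: 101.
Profit is maximized at y = 5. AVC there is 110/5 = £22 ≤ P, so producing beats shutting down (which would give -£32).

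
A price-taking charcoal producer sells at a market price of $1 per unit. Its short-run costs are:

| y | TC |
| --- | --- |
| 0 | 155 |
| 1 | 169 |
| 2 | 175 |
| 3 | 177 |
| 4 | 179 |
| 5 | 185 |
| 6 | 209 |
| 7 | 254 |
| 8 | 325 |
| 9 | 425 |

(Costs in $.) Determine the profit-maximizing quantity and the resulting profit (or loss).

y = 0 (shut down); profit = -$155

Compute π = P·y − TC at each output: y=0: -155; y=1: -168; y=2: -173; y=3: -174; y=4: -175; y=5: -180; y=6: -203; y=7: -247; y=8: -317; y=9: -416.
Profit is highest at y = 0. Equivalently, the lowest AVC in the table is 24/4 ≈ $6 at y = 4, and P = $1 falls below it — price never covers variable cost, so the firm shuts down and loses only its fixed cost.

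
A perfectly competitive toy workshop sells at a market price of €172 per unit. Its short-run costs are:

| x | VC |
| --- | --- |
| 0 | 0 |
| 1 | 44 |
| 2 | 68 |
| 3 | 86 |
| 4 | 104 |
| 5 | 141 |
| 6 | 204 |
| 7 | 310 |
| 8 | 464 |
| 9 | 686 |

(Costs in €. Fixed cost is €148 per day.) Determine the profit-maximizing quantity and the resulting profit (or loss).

Tabulate TR − TC: x=0: -148; x=1: -20; x=2: 128; x=3: 282; x=4: 436; x=5: 571; x=6: 680; x=7: 746; x=8: 764; x=9: 714.
Profit is maximized at x = 8. AVC there is 464/8 = €58 ≤ P, so producing beats shutting down (which would give -€148).

x = 8; profit = €764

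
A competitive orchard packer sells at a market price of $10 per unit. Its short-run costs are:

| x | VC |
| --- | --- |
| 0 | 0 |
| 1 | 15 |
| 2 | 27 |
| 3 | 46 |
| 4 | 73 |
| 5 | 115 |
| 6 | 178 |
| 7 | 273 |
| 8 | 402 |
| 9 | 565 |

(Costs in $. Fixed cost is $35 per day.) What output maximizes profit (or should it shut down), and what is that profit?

Tabulate TR − TC: x=0: -35; x=1: -40; x=2: -42; x=3: -51; x=4: -68; x=5: -100; x=6: -153; x=7: -238; x=8: -357; x=9: -510.
Profit is highest at x = 0. Equivalently, the lowest AVC in the table is 27/2 ≈ $13.50 at x = 2, and P = $10 falls below it — price never covers variable cost, so the firm shuts down and loses only its fixed cost.

x = 0 (shut down); profit = -$35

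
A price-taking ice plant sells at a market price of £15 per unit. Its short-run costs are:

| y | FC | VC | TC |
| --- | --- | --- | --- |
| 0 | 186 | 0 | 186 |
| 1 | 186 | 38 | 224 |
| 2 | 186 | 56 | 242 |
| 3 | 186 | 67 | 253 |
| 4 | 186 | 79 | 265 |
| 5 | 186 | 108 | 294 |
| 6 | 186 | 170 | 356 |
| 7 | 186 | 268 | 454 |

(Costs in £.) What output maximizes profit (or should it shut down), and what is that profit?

y = 0 (shut down); profit = -£186

Compute π = P·y − TC at each output: y=0: -186; y=1: -209; y=2: -212; y=3: -208; y=4: -205; y=5: -219; y=6: -266; y=7: -349.
Profit is highest at y = 0. Equivalently, the lowest AVC in the table is 79/4 ≈ £19.75 at y = 4, and P = £15 falls below it — price never covers variable cost, so the firm shuts down and loses only its fixed cost.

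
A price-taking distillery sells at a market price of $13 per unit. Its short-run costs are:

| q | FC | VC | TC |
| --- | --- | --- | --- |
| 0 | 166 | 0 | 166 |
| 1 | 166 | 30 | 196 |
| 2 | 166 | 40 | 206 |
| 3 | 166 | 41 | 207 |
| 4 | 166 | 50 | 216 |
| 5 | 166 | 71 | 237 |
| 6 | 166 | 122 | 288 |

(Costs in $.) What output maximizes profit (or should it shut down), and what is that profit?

Tabulate TR − TC: q=0: -166; q=1: -183; q=2: -180; q=3: -168; q=4: -164; q=5: -172; q=6: -210.
Profit is maximized at q = 4. AVC there is 50/4 = $12.50 ≤ P, so producing beats shutting down (which would give -$166).

q = 4; profit = -$164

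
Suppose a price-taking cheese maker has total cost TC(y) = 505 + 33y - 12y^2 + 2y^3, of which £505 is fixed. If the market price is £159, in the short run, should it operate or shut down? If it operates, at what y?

Produce at y = 7

Strip out fixed cost: VC = 33y - 12y^2 + 2y^3. Then AVC = 33 - 12y + 2y^2 and MC = 33 - 24y + 6y^2.
The AVC parabola has its vertex at y = 12/4 = 3, where AVC = 33 - 12·3 + 2·3^2 = £15.
Since P = £159 ≥ min AVC = £15, price covers variable cost and the firm should produce.
P = MC gives -126 - 24y + 6y^2 = 0, with roots -3 and 7. Take the larger (rising MC): y* = 7.
Check: AVC at y = 7 is £47 ≤ P, so revenue covers variable cost.
Profit = P·y − TC = 159·7 − 834 = £279.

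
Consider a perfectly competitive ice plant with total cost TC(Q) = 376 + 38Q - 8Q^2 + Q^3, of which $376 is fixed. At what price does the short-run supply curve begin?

$22 per unit

The firm shuts down when price falls below the minimum of average variable cost. AVC = VC/Q = 38 - 8Q + Q^2.
At the minimum of AVC, MC = AVC. MC = 38 - 16Q + 3Q^2; setting MC = AVC gives 2Q^2 - 8Q = 0, so Q = 4. min AVC = 22.
For P < $22 the firm produces nothing.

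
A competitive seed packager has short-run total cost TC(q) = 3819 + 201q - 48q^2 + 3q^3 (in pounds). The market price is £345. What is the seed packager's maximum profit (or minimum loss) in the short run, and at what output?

Profit = -£363 at q = 12

AVC = 201 - 48q + 3q^2 has its minimum £9 at q = 8; price £345 clears that bar, so the firm operates.
MC = 201 - 96q + 9q^2. Setting P = MC and taking the root on the rising branch gives q* = 12.
TR = 345·12 = 4140. TC = 3819 + 684 = 4503. Profit = 4140 − 4503 = -£363.
Shutting down would mean losing the fixed cost of £3819, so operating at a loss of £363 is better by £3456.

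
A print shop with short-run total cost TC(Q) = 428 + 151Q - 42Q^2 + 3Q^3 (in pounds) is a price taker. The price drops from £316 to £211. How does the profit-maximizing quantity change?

Output falls from 11 to 10

MC = 151 - 84Q + 9Q^2; the shutdown threshold is min AVC = £4 (at Q = 7).
At P = £316 ≥ min AVC, set P = MC on the rising branch: Q = 11.
At P = £211 ≥ min AVC, set P = MC: Q = 10. The firm stays open but cuts output.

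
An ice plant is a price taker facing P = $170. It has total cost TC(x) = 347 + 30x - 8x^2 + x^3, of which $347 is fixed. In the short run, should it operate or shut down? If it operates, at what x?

From TC, MC = TC'(x) = 30 - 16x + 3x^2 and AVC = VC/x = 30 - 8x + x^2.
AVC is minimized where dAVC/dx = -8 + 2x = 0, at x = 4; min AVC = 30 - 8·4 + 4^2 = $14.
Because $170 ≥ $14, revenue can cover variable cost; the firm operates.
Solving P = MC: -140 - 16x + 3x^2 = 0 ⇒ x = -14/3 or 10. On the upward-sloping branch, x* = 10.
Check: AVC at x = 10 is $50 ≤ P, so revenue covers variable cost.
Profit = P·x − TC = 170·10 − 847 = $853.

Produce at x = 10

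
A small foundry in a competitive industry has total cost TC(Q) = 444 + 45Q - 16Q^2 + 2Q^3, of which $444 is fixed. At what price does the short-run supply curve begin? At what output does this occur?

The shutdown price is the minimum of AVC. VC = 45Q - 16Q^2 + 2Q^3, so AVC = 45 - 16Q + 2Q^2.
dAVC/dQ = -16 + 4Q = 0 gives Q = 4. min AVC = 45 - 16·4 + 2·4^2 = 13.
The firm shuts down for any P below $13.

$13 per unit, at Q = 4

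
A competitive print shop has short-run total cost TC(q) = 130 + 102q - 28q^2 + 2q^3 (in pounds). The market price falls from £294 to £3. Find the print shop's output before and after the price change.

Output falls from 12 to 0 (the firm shuts down)

MC = 102 - 56q + 6q^2; the shutdown threshold is min AVC = £4 (at q = 7).
With P = £294 above the shutdown price, P = MC gives q = 12.
At P = £3 < min AVC = £4, price no longer covers variable cost at any output, so the firm shuts down: q = 0.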